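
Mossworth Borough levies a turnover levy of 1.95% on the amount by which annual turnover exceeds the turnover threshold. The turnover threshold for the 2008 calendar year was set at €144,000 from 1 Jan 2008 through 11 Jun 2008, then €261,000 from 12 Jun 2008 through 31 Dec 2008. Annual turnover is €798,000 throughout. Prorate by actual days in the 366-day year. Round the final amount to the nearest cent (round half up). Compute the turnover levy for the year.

€11,487.58

1 Jan – 11 Jun 2008: 163 days, exemption €144,000 → (€798,000 − €144,000) × 1.95% × 163/366 = €5,679.6148
12 Jun – 31 Dec 2008: 203 days, exemption €261,000 → (€798,000 − €261,000) × 1.95% × 203/366 = €5,807.9631
Total = €11,487.5779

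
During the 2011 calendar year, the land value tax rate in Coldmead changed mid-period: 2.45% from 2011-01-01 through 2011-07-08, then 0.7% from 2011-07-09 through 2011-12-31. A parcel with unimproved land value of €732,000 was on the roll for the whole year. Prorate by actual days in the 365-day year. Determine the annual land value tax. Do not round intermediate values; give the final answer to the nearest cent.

2011-01-01 to 2011-07-08: 189 days at 2.45% → €732,000 × 2.45% × 189/365 = €9,286.3726
2011-07-09 to 2011-12-31: 176 days at 0.7% → €732,000 × 0.7% × 176/365 = €2,470.7507
Total = €11,757.1233

€11,757.12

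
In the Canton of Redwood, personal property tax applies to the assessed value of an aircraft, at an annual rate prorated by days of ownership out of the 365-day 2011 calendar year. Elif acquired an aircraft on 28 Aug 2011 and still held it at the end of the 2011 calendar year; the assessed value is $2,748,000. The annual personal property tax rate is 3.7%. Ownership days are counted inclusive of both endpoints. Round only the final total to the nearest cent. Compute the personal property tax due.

$35,099.11

Days held (28 Aug – 31 Dec 2011): 126 out of 365
Tax = $2,748,000 × 3.7% × 126/365 = $35,099.1123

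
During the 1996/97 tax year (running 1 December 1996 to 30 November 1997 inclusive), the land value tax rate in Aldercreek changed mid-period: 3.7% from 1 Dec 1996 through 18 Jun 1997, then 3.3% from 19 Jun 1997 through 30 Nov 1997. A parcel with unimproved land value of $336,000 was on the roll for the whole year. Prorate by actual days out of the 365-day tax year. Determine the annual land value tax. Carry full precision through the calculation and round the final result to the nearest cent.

$11,824.44

1 Dec 1996 – 18 Jun 1997: 200 days at 3.7% → $336,000 × 3.7% × 200/365 = $6,812.0548
19 Jun – 30 Nov 1997: 165 days at 3.3% → $336,000 × 3.3% × 165/365 = $5,012.3836
Total = $11,824.4384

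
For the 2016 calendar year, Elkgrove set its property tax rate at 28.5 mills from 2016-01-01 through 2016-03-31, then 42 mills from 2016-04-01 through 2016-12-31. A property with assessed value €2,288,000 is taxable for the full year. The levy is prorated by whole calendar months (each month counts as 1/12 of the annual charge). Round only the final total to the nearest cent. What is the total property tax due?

€88,374.00

2016-01-01 to 2016-03-31: 3 months at 28.5 mills → €2,288,000 × 2.85% × 3/12 = €16,302.0000
2016-04-01 to 2016-12-31: 9 months at 42 mills → €2,288,000 × 4.2% × 9/12 = €72,072.0000
Total = €88,374.0000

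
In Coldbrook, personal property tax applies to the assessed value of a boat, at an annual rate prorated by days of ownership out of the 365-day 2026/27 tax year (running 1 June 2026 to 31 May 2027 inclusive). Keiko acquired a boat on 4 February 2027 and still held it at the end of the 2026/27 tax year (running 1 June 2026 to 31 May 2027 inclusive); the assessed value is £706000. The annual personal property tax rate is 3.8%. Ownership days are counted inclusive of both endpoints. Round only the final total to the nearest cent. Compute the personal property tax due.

£8599.66

Days held (4 February – 31 May 2027): 117 out of 365
Tax = £706000 × 3.8% × 117/365 = £8599.6603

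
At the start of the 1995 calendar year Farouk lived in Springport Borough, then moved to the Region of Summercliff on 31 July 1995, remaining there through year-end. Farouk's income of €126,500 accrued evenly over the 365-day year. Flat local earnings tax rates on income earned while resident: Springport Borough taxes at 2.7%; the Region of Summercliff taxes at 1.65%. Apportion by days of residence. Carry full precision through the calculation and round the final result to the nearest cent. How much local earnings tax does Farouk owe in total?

Springport Borough, 1 January – 30 July 1995: 211 days → €126,500 × 2.7% × 211/365 = €1,974.4397
The Region of Summercliff, 31 July – 31 December 1995: 154 days → €126,500 × 1.65% × 154/365 = €880.6479
Total = €2,855.0877

€2,855.09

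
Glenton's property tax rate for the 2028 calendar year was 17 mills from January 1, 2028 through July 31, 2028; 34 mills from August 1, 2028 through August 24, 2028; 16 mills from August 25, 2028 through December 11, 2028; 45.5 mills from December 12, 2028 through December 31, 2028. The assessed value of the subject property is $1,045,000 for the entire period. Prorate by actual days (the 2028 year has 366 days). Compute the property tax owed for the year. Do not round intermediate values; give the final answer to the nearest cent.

$20,246.16

January 1 – July 31, 2028: 213 days at 17 mills → $1,045,000 × 1.7% × 213/366 = $10,338.6475
August 1 – August 24, 2028: 24 days at 34 mills → $1,045,000 × 3.4% × 24/366 = $2,329.8361
August 25 – December 11, 2028: 109 days at 16 mills → $1,045,000 × 1.6% × 109/366 = $4,979.4536
December 12 – December 31, 2028: 20 days at 45.5 mills → $1,045,000 × 4.55% × 20/366 = $2,598.2240
Total = $20,246.1612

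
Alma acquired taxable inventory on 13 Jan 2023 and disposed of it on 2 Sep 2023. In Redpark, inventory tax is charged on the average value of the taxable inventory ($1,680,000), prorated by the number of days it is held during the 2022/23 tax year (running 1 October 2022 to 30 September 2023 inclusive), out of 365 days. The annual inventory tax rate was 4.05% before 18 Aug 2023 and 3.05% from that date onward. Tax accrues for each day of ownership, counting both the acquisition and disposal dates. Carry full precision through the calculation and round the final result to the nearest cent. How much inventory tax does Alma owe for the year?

$42,697.32

13 Jan – 17 Aug 2023: 217 days at 4.05% → $1,680,000 × 4.05% × 217/365 = $40,451.1781
18 Aug – 2 Sep 2023: 16 days at 3.05% → $1,680,000 × 3.05% × 16/365 = $2,246.1370
Total = $42,697.3151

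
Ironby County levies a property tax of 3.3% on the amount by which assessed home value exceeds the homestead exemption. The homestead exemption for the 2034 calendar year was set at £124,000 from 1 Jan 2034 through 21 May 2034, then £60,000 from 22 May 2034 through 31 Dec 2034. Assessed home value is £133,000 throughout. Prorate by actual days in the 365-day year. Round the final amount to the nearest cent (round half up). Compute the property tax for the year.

1 Jan – 21 May 2034: 141 days, exemption £124,000 → (£133,000 − £124,000) × 3.3% × 141/365 = £114.7315
22 May – 31 Dec 2034: 224 days, exemption £60,000 → (£133,000 − £60,000) × 3.3% × 224/365 = £1,478.4000
Total = £1,593.1315

£1,593.13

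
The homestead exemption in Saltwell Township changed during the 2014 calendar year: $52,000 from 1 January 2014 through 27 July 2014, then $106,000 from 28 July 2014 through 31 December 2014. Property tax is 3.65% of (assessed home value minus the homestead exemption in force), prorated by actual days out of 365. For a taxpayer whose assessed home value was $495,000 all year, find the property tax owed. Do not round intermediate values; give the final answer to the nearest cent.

$15,321.70

1 January – 27 July 2014: 208 days, exemption $52,000 → ($495,000 − $52,000) × 3.65% × 208/365 = $9,214.4000
28 July – 31 December 2014: 157 days, exemption $106,000 → ($495,000 − $106,000) × 3.65% × 157/365 = $6,107.3000
Total = $15,321.7000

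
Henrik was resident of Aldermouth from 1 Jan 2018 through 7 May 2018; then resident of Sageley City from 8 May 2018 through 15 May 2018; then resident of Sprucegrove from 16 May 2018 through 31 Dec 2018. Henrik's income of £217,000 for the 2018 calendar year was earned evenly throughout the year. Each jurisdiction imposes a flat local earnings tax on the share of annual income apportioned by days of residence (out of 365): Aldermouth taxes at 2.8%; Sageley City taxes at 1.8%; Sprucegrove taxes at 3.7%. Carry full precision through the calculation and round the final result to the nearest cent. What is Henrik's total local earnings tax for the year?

Aldermouth, 1 Jan – 7 May 2018: 127 days → £217,000 × 2.8% × 127/365 = £2,114.1151
Sageley City, 8 May – 15 May 2018: 8 days → £217,000 × 1.8% × 8/365 = £85.6110
Sprucegrove, 16 May – 31 Dec 2018: 230 days → £217,000 × 3.7% × 230/365 = £5,059.3699
Total = £7,259.0959

£7,259.10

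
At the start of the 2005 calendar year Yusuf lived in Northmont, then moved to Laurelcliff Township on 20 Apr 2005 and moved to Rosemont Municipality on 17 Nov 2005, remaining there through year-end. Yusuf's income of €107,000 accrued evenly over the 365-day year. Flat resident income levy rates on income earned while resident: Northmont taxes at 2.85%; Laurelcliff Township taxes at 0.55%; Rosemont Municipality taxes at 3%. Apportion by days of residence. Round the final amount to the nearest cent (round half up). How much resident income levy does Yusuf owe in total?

€1,646.63

Northmont, 1 Jan – 19 Apr 2005: 109 days → €107,000 × 2.85% × 109/365 = €910.6726
Laurelcliff Township, 20 Apr – 16 Nov 2005: 211 days → €107,000 × 0.55% × 211/365 = €340.2014
Rosemont Municipality, 17 Nov – 31 Dec 2005: 45 days → €107,000 × 3% × 45/365 = €395.7534
Total = €1,646.6274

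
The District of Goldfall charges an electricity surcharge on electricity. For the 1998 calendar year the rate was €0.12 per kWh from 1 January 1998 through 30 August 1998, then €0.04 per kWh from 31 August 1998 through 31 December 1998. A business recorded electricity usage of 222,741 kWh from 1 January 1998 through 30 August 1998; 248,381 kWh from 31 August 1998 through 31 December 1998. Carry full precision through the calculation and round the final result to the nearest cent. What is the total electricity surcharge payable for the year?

1 January – 30 August 1998: 222,741 kWh at €0.12/kWh → €26728.92
31 August – 31 December 1998: 248,381 kWh at €0.04/kWh → €9935.24

€36664.16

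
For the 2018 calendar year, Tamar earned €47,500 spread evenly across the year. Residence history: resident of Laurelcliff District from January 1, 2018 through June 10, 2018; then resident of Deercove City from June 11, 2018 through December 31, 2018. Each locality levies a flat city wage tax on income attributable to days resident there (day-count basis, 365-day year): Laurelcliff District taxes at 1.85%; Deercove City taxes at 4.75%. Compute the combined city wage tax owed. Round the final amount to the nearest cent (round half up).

Laurelcliff District, January 1 – June 10, 2018: 161 days → €47,500 × 1.85% × 161/365 = €387.6130
Deercove City, June 11 – December 31, 2018: 204 days → €47,500 × 4.75% × 204/365 = €1,261.0274
Total = €1,648.6404

€1,648.64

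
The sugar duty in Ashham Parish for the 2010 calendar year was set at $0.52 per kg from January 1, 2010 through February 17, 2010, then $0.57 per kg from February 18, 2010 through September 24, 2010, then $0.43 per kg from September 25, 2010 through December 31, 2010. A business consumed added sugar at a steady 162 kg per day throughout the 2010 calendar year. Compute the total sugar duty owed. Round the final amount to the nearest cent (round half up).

January 1 – February 17, 2010: 48 days × 162 kg/day = 7,776 kg at $0.52/kg → $4,043.52
February 18 – September 24, 2010: 219 days × 162 kg/day = 35,478 kg at $0.57/kg → $20,222.46
September 25 – December 31, 2010: 98 days × 162 kg/day = 15,876 kg at $0.43/kg → $6,826.68

$31,092.66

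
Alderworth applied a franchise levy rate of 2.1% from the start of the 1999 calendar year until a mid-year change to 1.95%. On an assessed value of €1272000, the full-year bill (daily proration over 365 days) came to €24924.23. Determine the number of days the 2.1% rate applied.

Let d = days at the first rate; then 365 − d days at the second rate.
€1272000 × [2.1%·d + 1.95%·(365−d)] / 365 = €24924.23
Solving gives d = 23, so the new rate took effect on 24 January 1999.

23 days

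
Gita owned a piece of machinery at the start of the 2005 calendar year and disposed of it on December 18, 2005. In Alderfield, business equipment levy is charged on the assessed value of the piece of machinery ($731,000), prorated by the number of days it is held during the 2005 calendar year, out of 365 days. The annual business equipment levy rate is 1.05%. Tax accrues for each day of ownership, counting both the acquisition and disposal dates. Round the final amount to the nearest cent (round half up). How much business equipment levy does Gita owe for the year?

Days held (January 1 – December 18, 2005): 352 out of 365
Tax = $731,000 × 1.05% × 352/365 = $7,402.1260

$7,402.13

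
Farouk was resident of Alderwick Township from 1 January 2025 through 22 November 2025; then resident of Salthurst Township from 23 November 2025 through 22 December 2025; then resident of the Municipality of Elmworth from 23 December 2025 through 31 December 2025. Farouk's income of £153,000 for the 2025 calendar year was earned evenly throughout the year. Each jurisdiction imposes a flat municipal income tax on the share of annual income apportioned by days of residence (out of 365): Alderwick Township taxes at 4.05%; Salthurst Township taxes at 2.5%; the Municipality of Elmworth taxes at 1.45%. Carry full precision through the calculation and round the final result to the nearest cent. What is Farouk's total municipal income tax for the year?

Alderwick Township, 1 January – 22 November 2025: 326 days → £153,000 × 4.05% × 326/365 = £5,534.4082
Salthurst Township, 23 November – 22 December 2025: 30 days → £153,000 × 2.5% × 30/365 = £314.3836
The Municipality of Elmworth, 23 December – 31 December 2025: 9 days → £153,000 × 1.45% × 9/365 = £54.7027
Total = £5,903.4945

£5,903.49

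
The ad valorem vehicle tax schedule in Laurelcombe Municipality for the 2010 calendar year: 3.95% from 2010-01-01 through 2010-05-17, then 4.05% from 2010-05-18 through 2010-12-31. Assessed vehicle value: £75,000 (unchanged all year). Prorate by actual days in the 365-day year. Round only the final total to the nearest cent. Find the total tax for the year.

£3,009.35

2010-01-01 to 2010-05-17: 137 days at 3.95% → £75,000 × 3.95% × 137/365 = £1,111.9521
2010-05-18 to 2010-12-31: 228 days at 4.05% → £75,000 × 4.05% × 228/365 = £1,897.3973
Total = £3,009.3493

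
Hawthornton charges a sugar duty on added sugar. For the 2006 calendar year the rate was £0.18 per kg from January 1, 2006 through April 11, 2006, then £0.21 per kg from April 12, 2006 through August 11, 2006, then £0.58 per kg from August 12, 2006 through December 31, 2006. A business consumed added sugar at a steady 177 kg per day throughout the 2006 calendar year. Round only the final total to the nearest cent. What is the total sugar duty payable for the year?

January 1 – April 11, 2006: 101 days × 177 kg/day = 17,877 kg at £0.18/kg → £3,217.86
April 12 – August 11, 2006: 122 days × 177 kg/day = 21,594 kg at £0.21/kg → £4,534.74
August 12 – December 31, 2006: 142 days × 177 kg/day = 25,134 kg at £0.58/kg → £14,577.72

£22,330.32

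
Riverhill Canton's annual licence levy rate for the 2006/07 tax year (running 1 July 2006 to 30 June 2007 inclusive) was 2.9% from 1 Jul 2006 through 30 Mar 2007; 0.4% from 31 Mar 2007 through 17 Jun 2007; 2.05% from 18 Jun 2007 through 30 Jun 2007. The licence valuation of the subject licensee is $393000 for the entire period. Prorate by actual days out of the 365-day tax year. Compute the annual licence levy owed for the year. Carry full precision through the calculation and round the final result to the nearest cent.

1 Jul 2006 – 30 Mar 2007: 273 days at 2.9% → $393000 × 2.9% × 273/365 = $8524.3315
31 Mar – 17 Jun 2007: 79 days at 0.4% → $393000 × 0.4% × 79/365 = $340.2411
18 Jun – 30 Jun 2007: 13 days at 2.05% → $393000 × 2.05% × 13/365 = $286.9438
Total = $9151.5164

$9151.52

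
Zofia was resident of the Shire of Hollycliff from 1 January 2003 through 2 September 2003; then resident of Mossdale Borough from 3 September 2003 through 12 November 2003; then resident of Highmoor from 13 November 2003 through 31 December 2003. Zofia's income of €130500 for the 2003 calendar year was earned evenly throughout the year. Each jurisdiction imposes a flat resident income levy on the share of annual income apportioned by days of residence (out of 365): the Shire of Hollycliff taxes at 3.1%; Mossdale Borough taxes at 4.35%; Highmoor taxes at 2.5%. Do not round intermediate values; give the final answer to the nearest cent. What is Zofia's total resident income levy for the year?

The Shire of Hollycliff, 1 January – 2 September 2003: 245 days → €130500 × 3.1% × 245/365 = €2715.4726
Mossdale Borough, 3 September – 12 November 2003: 71 days → €130500 × 4.35% × 71/365 = €1104.2445
Highmoor, 13 November – 31 December 2003: 49 days → €130500 × 2.5% × 49/365 = €437.9795
Total = €4257.6966

€4257.70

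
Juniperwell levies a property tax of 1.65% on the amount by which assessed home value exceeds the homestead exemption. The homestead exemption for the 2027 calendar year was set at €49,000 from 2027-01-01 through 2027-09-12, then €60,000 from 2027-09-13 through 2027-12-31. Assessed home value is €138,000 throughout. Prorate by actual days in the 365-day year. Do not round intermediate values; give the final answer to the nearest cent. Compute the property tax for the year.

2027-01-01 to 2027-09-12: 255 days, exemption €49,000 → (€138,000 − €49,000) × 1.65% × 255/365 = €1,025.9384
2027-09-13 to 2027-12-31: 110 days, exemption €60,000 → (€138,000 − €60,000) × 1.65% × 110/365 = €387.8630
Total = €1,413.8014

€1,413.80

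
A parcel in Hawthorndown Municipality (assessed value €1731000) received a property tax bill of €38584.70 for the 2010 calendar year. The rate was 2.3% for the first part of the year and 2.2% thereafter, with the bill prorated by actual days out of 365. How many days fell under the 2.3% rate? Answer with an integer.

106 days

Let d = days at the first rate; then 365 − d days at the second rate.
€1731000 × [2.3%·d + 2.2%·(365−d)] / 365 = €38584.70
Solving gives d = 106, so the new rate took effect on 17 April 2010.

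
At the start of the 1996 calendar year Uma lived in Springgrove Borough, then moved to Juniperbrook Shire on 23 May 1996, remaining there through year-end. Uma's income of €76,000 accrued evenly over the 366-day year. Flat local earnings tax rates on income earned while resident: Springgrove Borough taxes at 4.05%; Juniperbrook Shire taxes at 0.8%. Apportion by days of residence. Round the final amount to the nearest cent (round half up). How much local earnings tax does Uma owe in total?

Springgrove Borough, 1 January – 22 May 1996: 143 days → €76,000 × 4.05% × 143/366 = €1,202.6066
Juniperbrook Shire, 23 May – 31 December 1996: 223 days → €76,000 × 0.8% × 223/366 = €370.4481
Total = €1,573.0546

€1,573.05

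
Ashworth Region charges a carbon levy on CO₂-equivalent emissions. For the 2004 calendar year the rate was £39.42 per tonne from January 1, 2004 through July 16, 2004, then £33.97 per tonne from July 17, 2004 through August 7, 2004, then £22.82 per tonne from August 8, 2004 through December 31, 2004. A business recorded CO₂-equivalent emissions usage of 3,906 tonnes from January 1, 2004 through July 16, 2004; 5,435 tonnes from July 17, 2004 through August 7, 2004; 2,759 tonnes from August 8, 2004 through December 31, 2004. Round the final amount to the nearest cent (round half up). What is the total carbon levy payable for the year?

January 1 – July 16, 2004: 3,906 tonnes at £39.42/tonne → £153974.52
July 17 – August 7, 2004: 5,435 tonnes at £33.97/tonne → £184626.95
August 8 – December 31, 2004: 2,759 tonnes at £22.82/tonne → £62960.38

£401561.85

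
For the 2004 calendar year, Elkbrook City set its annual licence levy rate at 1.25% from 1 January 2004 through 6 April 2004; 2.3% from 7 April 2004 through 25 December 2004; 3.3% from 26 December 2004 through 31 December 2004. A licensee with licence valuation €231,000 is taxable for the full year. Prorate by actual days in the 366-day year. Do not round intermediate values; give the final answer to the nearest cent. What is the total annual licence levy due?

€4,708.05

1 January – 6 April 2004: 97 days at 1.25% → €231,000 × 1.25% × 97/366 = €765.2664
7 April – 25 December 2004: 263 days at 2.3% → €231,000 × 2.3% × 263/366 = €3,817.8115
26 December – 31 December 2004: 6 days at 3.3% → €231,000 × 3.3% × 6/366 = €124.9672
Total = €4,708.0451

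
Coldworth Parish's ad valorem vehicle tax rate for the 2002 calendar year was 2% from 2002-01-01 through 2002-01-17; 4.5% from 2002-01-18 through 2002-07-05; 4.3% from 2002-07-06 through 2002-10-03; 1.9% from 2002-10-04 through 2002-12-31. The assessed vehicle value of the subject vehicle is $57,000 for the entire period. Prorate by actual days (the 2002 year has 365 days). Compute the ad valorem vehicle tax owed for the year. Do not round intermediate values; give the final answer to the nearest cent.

$2,109.16

2002-01-01 to 2002-01-17: 17 days at 2% → $57,000 × 2% × 17/365 = $53.0959
2002-01-18 to 2002-07-05: 169 days at 4.5% → $57,000 × 4.5% × 169/365 = $1,187.6301
2002-07-06 to 2002-10-03: 90 days at 4.3% → $57,000 × 4.3% × 90/365 = $604.3562
2002-10-04 to 2002-12-31: 89 days at 1.9% → $57,000 × 1.9% × 89/365 = $264.0740
Total = $2,109.1562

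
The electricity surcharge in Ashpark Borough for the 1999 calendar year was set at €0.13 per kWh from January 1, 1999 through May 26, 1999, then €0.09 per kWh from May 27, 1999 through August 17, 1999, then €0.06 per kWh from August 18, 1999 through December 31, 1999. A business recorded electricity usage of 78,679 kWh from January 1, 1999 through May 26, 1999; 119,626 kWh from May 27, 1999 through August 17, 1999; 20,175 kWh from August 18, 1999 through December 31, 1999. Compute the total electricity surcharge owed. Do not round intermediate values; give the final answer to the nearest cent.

January 1 – May 26, 1999: 78,679 kWh at €0.13/kWh → €10,228.27
May 27 – August 17, 1999: 119,626 kWh at €0.09/kWh → €10,766.34
August 18 – December 31, 1999: 20,175 kWh at €0.06/kWh → €1,210.50

€22,205.11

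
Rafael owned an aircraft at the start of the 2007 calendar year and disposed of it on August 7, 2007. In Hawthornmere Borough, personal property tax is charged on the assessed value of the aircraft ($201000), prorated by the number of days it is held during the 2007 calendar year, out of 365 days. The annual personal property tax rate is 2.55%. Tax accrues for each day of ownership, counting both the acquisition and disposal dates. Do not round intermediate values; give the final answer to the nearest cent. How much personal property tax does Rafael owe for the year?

$3075.30

Days held (January 1 – August 7, 2007): 219 out of 365
Tax = $201000 × 2.55% × 219/365 = $3075.3000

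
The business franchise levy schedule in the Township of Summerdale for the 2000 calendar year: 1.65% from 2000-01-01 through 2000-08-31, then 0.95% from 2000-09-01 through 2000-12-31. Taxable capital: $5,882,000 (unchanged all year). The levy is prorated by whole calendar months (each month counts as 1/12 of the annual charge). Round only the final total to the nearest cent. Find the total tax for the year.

$83,328.33

2000-01-01 to 2000-08-31: 8 months at 1.65% → $5,882,000 × 1.65% × 8/12 = $64,702.0000
2000-09-01 to 2000-12-31: 4 months at 0.95% → $5,882,000 × 0.95% × 4/12 = $18,626.3333
Total = $83,328.3333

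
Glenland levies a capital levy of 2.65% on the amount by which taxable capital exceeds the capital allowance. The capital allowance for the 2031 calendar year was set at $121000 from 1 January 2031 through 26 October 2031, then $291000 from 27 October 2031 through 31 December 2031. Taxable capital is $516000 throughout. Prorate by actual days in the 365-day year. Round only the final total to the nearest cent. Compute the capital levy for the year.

1 January – 26 October 2031: 299 days, exemption $121000 → ($516000 − $121000) × 2.65% × 299/365 = $8574.7466
27 October – 31 December 2031: 66 days, exemption $291000 → ($516000 − $291000) × 2.65% × 66/365 = $1078.1507
Total = $9652.8973

$9652.90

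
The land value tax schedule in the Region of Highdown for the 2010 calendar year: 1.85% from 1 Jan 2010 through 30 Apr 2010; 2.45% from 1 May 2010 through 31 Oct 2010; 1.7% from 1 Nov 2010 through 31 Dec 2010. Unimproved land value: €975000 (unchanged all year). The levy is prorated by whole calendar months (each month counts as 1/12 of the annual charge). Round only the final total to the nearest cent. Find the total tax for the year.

1 Jan – 30 Apr 2010: 4 months at 1.85% → €975000 × 1.85% × 4/12 = €6012.5000
1 May – 31 Oct 2010: 6 months at 2.45% → €975000 × 2.45% × 6/12 = €11943.7500
1 Nov – 31 Dec 2010: 2 months at 1.7% → €975000 × 1.7% × 2/12 = €2762.5000
Total = €20718.7500

€20718.75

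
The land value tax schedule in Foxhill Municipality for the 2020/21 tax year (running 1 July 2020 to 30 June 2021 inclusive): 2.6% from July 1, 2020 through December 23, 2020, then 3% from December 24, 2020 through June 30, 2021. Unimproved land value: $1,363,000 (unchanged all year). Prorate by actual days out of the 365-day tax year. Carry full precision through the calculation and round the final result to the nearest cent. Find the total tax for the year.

$38,261.09

July 1 – December 23, 2020: 176 days at 2.6% → $1,363,000 × 2.6% × 176/365 = $17,087.9123
December 24, 2020 – June 30, 2021: 189 days at 3% → $1,363,000 × 3% × 189/365 = $21,173.1781
Total = $38,261.0904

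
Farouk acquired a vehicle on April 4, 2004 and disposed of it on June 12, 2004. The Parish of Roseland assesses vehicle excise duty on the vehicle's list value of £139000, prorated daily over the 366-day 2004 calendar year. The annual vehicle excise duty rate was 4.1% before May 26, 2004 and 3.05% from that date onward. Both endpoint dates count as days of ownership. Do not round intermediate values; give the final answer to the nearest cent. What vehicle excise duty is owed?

£1018.19

April 4 – May 25, 2004: 52 days at 4.1% → £139000 × 4.1% × 52/366 = £809.6940
May 26 – June 12, 2004: 18 days at 3.05% → £139000 × 3.05% × 18/366 = £208.5000
Total = £1018.1940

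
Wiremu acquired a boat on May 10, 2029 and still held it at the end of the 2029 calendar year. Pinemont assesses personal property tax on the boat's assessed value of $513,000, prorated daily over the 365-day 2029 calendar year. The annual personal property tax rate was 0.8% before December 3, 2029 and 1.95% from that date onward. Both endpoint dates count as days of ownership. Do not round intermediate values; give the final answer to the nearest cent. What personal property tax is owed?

May 10 – December 2, 2029: 207 days at 0.8% → $513,000 × 0.8% × 207/365 = $2,327.4740
December 3 – December 31, 2029: 29 days at 1.95% → $513,000 × 1.95% × 29/365 = $794.7986
Total = $3,122.2726

$3,122.27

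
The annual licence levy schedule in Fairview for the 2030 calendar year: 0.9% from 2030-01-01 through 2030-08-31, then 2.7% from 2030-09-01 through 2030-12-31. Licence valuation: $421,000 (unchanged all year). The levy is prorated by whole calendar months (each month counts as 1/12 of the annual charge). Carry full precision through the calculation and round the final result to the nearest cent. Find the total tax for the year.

2030-01-01 to 2030-08-31: 8 months at 0.9% → $421,000 × 0.9% × 8/12 = $2,526.0000
2030-09-01 to 2030-12-31: 4 months at 2.7% → $421,000 × 2.7% × 4/12 = $3,789.0000
Total = $6,315.0000

$6,315.00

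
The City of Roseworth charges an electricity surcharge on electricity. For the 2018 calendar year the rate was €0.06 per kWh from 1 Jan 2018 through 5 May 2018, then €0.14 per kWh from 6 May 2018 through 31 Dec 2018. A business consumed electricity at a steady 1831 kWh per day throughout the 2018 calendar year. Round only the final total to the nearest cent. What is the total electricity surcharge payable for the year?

1 Jan – 5 May 2018: 125 days × 1831 kWh/day = 228,875 kWh at €0.06/kWh → €13732.50
6 May – 31 Dec 2018: 240 days × 1831 kWh/day = 439,440 kWh at €0.14/kWh → €61521.60

€75254.10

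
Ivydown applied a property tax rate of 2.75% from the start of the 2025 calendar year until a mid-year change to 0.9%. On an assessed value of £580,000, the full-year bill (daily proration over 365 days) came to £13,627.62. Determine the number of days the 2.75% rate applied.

Let d = days at the first rate; then 365 − d days at the second rate.
£580,000 × [2.75%·d + 0.9%·(365−d)] / 365 = £13,627.62
Solving gives d = 286, so the new rate took effect on October 14, 2025.

286 days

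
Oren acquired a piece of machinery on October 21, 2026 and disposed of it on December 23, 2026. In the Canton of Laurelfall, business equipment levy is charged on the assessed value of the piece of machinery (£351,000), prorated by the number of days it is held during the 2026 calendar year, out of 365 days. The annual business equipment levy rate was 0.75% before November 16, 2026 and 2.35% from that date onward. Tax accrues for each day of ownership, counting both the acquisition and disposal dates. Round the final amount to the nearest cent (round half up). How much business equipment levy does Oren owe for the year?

£1,046.27

October 21 – November 15, 2026: 26 days at 0.75% → £351,000 × 0.75% × 26/365 = £187.5205
November 16 – December 23, 2026: 38 days at 2.35% → £351,000 × 2.35% × 38/365 = £858.7479
Total = £1,046.2685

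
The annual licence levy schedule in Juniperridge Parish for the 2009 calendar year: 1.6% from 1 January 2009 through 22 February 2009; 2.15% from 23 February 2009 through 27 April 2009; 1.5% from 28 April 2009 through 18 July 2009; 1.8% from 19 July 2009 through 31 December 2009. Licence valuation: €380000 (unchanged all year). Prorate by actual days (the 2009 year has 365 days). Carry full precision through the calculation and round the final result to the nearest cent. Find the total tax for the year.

€6706.74

1 January – 22 February 2009: 53 days at 1.6% → €380000 × 1.6% × 53/365 = €882.8493
23 February – 27 April 2009: 64 days at 2.15% → €380000 × 2.15% × 64/365 = €1432.5479
28 April – 18 July 2009: 82 days at 1.5% → €380000 × 1.5% × 82/365 = €1280.5479
19 July – 31 December 2009: 166 days at 1.8% → €380000 × 1.8% × 166/365 = €3110.7945
Total = €6706.7397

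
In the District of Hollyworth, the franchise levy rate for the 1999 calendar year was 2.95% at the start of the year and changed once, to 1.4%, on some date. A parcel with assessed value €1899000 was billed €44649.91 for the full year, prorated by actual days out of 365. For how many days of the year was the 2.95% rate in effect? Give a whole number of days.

224 days

Let d = days at the first rate; then 365 − d days at the second rate.
€1899000 × [2.95%·d + 1.4%·(365−d)] / 365 = €44649.91
Solving gives d = 224, so the new rate took effect on 13 August 1999.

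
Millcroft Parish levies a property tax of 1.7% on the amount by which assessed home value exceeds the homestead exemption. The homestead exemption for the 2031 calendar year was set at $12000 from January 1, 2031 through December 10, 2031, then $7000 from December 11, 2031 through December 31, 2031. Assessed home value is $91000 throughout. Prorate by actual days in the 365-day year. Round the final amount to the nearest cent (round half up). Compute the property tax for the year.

January 1 – December 10, 2031: 344 days, exemption $12000 → ($91000 − $12000) × 1.7% × 344/365 = $1265.7315
December 11 – December 31, 2031: 21 days, exemption $7000 → ($91000 − $7000) × 1.7% × 21/365 = $82.1589
Total = $1347.8904

$1347.89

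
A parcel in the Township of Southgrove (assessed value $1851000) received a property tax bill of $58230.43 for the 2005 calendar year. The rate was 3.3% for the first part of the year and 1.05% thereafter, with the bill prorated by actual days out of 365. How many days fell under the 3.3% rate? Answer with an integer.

Let d = days at the first rate; then 365 − d days at the second rate.
$1851000 × [3.3%·d + 1.05%·(365−d)] / 365 = $58230.43
Solving gives d = 340, so the new rate took effect on December 7, 2005.

340 days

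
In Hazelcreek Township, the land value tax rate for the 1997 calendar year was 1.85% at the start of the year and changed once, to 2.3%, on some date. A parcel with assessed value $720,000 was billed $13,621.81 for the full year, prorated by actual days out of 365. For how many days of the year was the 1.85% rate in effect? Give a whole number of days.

Let d = days at the first rate; then 365 − d days at the second rate.
$720,000 × [1.85%·d + 2.3%·(365−d)] / 365 = $13,621.81
Solving gives d = 331, so the new rate took effect on 28 November 1997.

331 days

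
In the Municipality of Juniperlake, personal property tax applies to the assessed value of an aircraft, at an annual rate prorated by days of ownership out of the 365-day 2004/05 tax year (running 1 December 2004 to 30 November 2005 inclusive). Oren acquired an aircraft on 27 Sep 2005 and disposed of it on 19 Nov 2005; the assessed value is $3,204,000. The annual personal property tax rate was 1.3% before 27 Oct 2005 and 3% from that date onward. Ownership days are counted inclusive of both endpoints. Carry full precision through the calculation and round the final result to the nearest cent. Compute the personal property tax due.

27 Sep – 26 Oct 2005: 30 days at 1.3% → $3,204,000 × 1.3% × 30/365 = $3,423.4521
27 Oct – 19 Nov 2005: 24 days at 3% → $3,204,000 × 3% × 24/365 = $6,320.2192
Total = $9,743.6712

$9,743.67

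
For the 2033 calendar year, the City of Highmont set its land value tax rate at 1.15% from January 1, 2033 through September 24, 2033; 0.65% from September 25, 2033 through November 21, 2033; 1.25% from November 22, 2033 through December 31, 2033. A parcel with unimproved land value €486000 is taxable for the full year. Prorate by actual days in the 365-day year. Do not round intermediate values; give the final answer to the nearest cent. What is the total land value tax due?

€5256.12

January 1 – September 24, 2033: 267 days at 1.15% → €486000 × 1.15% × 267/365 = €4088.3918
September 25 – November 21, 2033: 58 days at 0.65% → €486000 × 0.65% × 58/365 = €501.9781
November 22 – December 31, 2033: 40 days at 1.25% → €486000 × 1.25% × 40/365 = €665.7534
Total = €5256.1233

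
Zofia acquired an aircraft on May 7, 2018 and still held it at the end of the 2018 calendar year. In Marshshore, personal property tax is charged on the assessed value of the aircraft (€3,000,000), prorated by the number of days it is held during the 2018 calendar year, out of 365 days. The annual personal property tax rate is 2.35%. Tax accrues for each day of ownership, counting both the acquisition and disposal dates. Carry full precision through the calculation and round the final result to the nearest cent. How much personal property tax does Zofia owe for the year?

€46,163.01

Days held (May 7 – December 31, 2018): 239 out of 365
Tax = €3,000,000 × 2.35% × 239/365 = €46,163.0137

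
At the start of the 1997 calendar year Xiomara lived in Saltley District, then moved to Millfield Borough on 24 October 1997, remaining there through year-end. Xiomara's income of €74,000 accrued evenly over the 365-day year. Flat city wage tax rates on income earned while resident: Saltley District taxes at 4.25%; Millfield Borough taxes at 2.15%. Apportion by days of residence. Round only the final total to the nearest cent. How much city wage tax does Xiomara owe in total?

€2,851.23

Saltley District, 1 January – 23 October 1997: 296 days → €74,000 × 4.25% × 296/365 = €2,550.4658
Millfield Borough, 24 October – 31 December 1997: 69 days → €74,000 × 2.15% × 69/365 = €300.7644
Total = €2,851.2301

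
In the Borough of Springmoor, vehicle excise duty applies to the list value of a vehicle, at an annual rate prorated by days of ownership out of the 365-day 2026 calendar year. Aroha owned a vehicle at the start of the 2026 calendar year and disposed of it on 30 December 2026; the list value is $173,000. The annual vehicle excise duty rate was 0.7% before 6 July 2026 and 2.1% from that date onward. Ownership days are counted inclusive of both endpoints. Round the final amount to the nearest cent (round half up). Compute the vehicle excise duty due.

$2,388.82

1 January – 5 July 2026: 186 days at 0.7% → $173,000 × 0.7% × 186/365 = $617.1123
6 July – 30 December 2026: 178 days at 2.1% → $173,000 × 2.1% × 178/365 = $1,771.7096
Total = $2,388.8219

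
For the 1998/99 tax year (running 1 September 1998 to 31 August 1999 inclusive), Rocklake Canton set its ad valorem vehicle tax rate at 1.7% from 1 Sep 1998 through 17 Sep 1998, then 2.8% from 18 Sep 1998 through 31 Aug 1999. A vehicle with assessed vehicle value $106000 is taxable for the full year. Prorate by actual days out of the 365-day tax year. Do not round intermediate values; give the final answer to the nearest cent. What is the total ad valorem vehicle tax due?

1 Sep – 17 Sep 1998: 17 days at 1.7% → $106000 × 1.7% × 17/365 = $83.9288
18 Sep 1998 – 31 Aug 1999: 348 days at 2.8% → $106000 × 2.8% × 348/365 = $2829.7644
Total = $2913.6932

$2913.69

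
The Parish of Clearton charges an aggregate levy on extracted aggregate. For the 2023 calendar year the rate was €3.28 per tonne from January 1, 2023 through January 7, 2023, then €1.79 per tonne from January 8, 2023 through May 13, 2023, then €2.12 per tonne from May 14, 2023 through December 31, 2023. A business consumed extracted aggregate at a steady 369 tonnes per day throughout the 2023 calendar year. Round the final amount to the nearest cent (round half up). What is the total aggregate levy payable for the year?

€273185.46

January 1 – January 7, 2023: 7 days × 369 tonnes/day = 2,583 tonnes at €3.28/tonne → €8472.24
January 8 – May 13, 2023: 126 days × 369 tonnes/day = 46,494 tonnes at €1.79/tonne → €83224.26
May 14 – December 31, 2023: 232 days × 369 tonnes/day = 85,608 tonnes at €2.12/tonne → €181488.96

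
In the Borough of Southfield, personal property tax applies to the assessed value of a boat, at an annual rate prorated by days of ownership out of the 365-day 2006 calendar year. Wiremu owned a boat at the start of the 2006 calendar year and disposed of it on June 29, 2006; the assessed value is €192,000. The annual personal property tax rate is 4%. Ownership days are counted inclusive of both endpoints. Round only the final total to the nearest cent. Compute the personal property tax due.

Days held (January 1 – June 29, 2006): 180 out of 365
Tax = €192,000 × 4% × 180/365 = €3,787.3973

€3,787.40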